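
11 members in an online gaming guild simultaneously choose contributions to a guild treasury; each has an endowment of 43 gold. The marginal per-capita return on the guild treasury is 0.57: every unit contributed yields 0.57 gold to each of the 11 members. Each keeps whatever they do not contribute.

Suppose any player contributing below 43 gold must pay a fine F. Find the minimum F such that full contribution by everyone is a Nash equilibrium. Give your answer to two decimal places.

18.49 gold

Given the others contribute fully, the best deviation is to contribute 0 (any partial contribution still incurs the fine and gives up units whose private return 0.57 is below 1).
Deviating from 43 to 0 saves 43 gold but forfeits the deviator's share of the drop in the guild treasury: 0.57 × 43 = 24.51.
So the deviation gain is 43 − 24.51 = 18.49, and the fine must be at least 18.49 gold to wipe it out.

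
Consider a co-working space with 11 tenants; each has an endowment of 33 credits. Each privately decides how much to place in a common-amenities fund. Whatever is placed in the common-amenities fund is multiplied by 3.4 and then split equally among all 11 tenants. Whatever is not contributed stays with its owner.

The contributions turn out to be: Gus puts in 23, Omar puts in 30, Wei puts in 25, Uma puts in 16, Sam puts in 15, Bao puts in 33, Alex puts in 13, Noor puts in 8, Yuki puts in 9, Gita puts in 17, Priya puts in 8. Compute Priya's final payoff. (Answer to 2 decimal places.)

85.89 credits

Total contributed: 23 + 30 + 25 + 16 + 15 + 33 + 13 + 8 + 9 + 17 + 8 = 197.
Each receives 3.4 × 197 / 11 = 60.89 from the common-amenities fund.
Priya keeps 33 − 8 = 25, so Priya's payoff is 25 + 60.89 = 85.89.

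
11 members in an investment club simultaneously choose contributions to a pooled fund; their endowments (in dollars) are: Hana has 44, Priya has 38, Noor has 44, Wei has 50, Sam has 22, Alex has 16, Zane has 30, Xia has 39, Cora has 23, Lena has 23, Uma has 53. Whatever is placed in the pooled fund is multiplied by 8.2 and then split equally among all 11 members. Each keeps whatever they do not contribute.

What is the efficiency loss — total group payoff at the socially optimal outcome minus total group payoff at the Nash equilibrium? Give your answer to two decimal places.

The private return per contributed unit is 8.2/11 = 0.7455 < 1 for every player regardless of endowment, so the Nash equilibrium is zero contribution and the group total is Σ E_j = 44 + 38 + 44 + 50 + 22 + 16 + 30 + 39 + 23 + 23 + 53 = 382.
Each contributed unit returns 8.200 to the group, so the social optimum is full contribution by everyone: group total = 8.200 × 382 = 3132.40.
Efficiency loss = (8.200 − 1) × 382 = 2750.40.

2750.40 dollars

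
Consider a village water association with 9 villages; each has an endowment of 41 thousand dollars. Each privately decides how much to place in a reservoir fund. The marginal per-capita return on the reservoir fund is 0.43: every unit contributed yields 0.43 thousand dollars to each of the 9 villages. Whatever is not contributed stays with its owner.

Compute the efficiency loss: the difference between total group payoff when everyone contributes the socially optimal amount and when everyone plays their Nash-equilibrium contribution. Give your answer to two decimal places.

1059.03 thousand dollars

The private return per contributed unit is 0.43 < 1, so contributing 0 is dominant for every player. At the Nash equilibrium everyone keeps their 41, and the group total is 9 × 41 = 369.
Each contributed unit returns 3.870 to the group as a whole (0.43 to each of 9 players), which exceeds 1, so the social optimum is full contribution: group total = 3.870 × 369 = 1428.03.
Efficiency loss = 1428.03 − 369 = 1059.03.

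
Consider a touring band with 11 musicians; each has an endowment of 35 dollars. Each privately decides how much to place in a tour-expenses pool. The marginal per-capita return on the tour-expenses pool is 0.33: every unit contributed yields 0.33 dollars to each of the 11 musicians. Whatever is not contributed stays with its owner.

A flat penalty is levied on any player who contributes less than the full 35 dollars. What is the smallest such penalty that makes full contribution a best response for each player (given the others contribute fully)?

Given the others contribute fully, the best deviation is to contribute 0 (any partial contribution still incurs the fine and gives up units whose private return 0.33 is below 1).
Deviating from 35 to 0 saves 35 dollars but forfeits the deviator's share of the drop in the tour-expenses pool: 0.33 × 35 = 11.55.
So the deviation gain is 35 − 11.55 = 23.45, and the fine must be at least 23.45 dollars to wipe it out.

23.45 dollars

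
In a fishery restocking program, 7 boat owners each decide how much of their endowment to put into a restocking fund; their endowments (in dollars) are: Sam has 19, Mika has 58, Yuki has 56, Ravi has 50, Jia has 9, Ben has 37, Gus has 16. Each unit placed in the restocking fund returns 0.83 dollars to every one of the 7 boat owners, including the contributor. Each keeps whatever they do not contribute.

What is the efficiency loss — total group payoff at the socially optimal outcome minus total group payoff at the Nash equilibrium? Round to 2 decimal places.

1178.45 dollars

The private return per contributed unit is 0.83 < 1 for everyone, so the Nash equilibrium is zero contribution and the group total is Σ E_j = 19 + 58 + 56 + 50 + 9 + 37 + 16 = 245.
Each contributed unit returns 5.810 to the group, so the social optimum is full contribution by everyone: group total = 5.810 × 245 = 1423.45.
Efficiency loss = (5.810 − 1) × 245 = 1178.45.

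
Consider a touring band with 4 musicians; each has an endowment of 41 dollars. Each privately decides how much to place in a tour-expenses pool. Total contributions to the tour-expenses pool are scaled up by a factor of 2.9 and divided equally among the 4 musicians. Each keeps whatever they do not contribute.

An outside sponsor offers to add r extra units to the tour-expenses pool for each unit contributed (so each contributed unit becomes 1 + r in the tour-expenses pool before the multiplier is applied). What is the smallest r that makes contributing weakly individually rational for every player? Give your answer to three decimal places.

0.379

With matching at rate r, one contributed unit becomes (1 + r) in the tour-expenses pool and returns 2.9 × (1 + r) / 4 to the contributor.
Setting this equal to 1: 1 + r = 4/2.9 = 1.3793.
So the minimum matching rate is r = 1.3793 − 1 = 0.379.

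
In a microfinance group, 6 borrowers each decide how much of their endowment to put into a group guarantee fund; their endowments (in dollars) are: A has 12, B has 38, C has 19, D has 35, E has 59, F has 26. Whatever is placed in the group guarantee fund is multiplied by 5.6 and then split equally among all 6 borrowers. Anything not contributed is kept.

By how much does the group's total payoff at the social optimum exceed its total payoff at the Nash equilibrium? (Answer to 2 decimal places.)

The private return per contributed unit is 5.6/6 = 0.9333 < 1 for every player regardless of endowment, so the Nash equilibrium is zero contribution and the group total is Σ E_j = 12 + 38 + 19 + 35 + 59 + 26 = 189.
Each contributed unit returns 5.600 to the group, so the social optimum is full contribution by everyone: group total = 5.600 × 189 = 1058.40.
Efficiency loss = (5.600 − 1) × 189 = 869.40.

869.40 dollars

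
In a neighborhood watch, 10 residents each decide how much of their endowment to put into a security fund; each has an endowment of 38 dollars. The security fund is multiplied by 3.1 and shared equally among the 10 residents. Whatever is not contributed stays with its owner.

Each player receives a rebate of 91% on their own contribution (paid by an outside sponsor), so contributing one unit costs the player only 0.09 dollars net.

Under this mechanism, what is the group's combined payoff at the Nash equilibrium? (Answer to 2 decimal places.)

The effective private return per unit is now (3.1/10) / 0.09 = 3.4444 > 1, so every player's dominant strategy flips to full contribution.
So the Nash equilibrium is full contribution by all 10; the group earns 10 × (38 × 0.91 + 3.1 × 38) = 1523.80.

1523.80 dollars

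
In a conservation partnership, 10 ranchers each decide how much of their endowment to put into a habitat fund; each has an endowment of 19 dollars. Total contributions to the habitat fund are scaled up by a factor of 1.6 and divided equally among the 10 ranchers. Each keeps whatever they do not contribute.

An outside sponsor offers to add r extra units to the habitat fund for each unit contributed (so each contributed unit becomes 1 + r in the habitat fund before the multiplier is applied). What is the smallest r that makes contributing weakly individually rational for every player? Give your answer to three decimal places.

5.250

With matching at rate r, one contributed unit becomes (1 + r) in the habitat fund and returns 1.6 × (1 + r) / 10 to the contributor.
Setting this equal to 1: 1 + r = 10/1.6 = 6.2500.
So the minimum matching rate is r = 6.2500 − 1 = 5.250.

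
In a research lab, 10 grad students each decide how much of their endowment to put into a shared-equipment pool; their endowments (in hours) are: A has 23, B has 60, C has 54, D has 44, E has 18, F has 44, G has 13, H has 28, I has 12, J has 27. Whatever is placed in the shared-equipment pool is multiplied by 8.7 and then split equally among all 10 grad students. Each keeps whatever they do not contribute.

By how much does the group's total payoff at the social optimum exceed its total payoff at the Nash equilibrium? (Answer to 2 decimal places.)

The private return per contributed unit is 8.7/10 = 0.8700 < 1 for every player regardless of endowment, so the Nash equilibrium is zero contribution and the group total is Σ E_j = 23 + 60 + 54 + 44 + 18 + 44 + 13 + 28 + 12 + 27 = 323.
Each contributed unit returns 8.700 to the group, so the social optimum is full contribution by everyone: group total = 8.700 × 323 = 2810.10.
Efficiency loss = (8.700 − 1) × 323 = 2487.10.

2487.10 hours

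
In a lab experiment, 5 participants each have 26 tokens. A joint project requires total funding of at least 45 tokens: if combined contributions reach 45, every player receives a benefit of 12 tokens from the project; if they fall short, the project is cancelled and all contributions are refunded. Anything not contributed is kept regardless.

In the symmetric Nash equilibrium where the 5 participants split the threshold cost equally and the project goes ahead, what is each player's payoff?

Equal share of the threshold: 45/5 = 9.
At this profile no one gains by cutting their contribution: any cut drops the total below 45, the project is cancelled, contributions are refunded, and the deviator ends with 26, which is less than 26 − 9 + 12 = 29. Contributing more than 9 just wastes the excess. So contributing exactly 9 is a best response.
Each player's payoff: 26 − 9 + 12 = 29.

29 tokens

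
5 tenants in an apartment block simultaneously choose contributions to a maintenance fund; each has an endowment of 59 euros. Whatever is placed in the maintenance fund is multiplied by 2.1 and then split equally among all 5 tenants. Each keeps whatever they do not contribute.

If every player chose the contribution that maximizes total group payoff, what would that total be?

619.50 euros

Each contributed unit returns 2.100 to the group as a whole (0.4200 to each of 5 players), which exceeds 1, so the social optimum is full contribution: group total = 2.100 × 295 = 619.50.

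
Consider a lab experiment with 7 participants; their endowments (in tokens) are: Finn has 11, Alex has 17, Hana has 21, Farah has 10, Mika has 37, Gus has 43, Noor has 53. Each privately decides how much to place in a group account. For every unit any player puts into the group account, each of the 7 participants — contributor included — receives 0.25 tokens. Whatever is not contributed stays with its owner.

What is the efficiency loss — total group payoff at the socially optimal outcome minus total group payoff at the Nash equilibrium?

144.00 tokens

The private return per contributed unit is 0.25 < 1 for everyone, so the Nash equilibrium is zero contribution and the group total is Σ E_j = 11 + 17 + 21 + 10 + 37 + 43 + 53 = 192.
Each contributed unit returns 1.750 to the group, so the social optimum is full contribution by everyone: group total = 1.750 × 192 = 336.00.
Efficiency loss = (1.750 − 1) × 192 = 144.00.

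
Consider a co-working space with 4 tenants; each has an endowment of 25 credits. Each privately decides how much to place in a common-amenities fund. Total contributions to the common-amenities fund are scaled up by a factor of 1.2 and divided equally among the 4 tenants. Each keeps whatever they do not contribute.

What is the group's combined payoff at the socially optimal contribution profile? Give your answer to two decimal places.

Each contributed unit returns 1.200 to the group as a whole (0.3000 to each of 4 players), which exceeds 1, so the social optimum is full contribution: group total = 1.200 × 100 = 120.00.

120.00 credits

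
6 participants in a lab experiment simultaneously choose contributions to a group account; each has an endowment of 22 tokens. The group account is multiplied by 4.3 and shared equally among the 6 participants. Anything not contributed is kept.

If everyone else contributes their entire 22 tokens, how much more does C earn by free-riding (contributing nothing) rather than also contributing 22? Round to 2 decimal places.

6.23 tokens

Switching from a contribution of 22 to 0 lets C keep an extra 22 tokens, but lowers the group account by 22, which costs C their own share of that drop: 4.3/6 × 22 = 15.77.
Net gain = 22 − 15.77 = 6.23. The private return per contributed unit (0.7167) is below 1, so free-riding is indeed the best response regardless of what the others do.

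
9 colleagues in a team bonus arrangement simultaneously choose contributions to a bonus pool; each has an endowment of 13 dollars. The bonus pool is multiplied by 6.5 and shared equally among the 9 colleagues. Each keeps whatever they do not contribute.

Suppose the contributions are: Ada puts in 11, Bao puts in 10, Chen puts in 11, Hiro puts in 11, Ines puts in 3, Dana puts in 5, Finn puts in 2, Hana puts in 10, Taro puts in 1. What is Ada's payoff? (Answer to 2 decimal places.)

Total contributed: 11 + 10 + 11 + 11 + 3 + 5 + 2 + 10 + 1 = 64.
Each receives 6.5 × 64 / 9 = 46.22 from the bonus pool.
Ada keeps 13 − 11 = 2, so Ada's payoff is 2 + 46.22 = 48.22.

48.22 dollars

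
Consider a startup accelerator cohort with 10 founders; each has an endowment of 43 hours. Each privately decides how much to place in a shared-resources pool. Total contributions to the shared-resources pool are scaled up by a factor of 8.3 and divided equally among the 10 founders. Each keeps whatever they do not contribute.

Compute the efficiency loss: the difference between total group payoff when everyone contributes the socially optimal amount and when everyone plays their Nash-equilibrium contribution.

Each contributed unit returns 8.3/10 = 0.8300 to its contributor — below 1 — so contributing 0 is dominant for every player. At the Nash equilibrium everyone keeps their 43, and the group total is 10 × 43 = 430.
Each contributed unit returns 8.300 to the group as a whole (0.8300 to each of 10 players), which exceeds 1, so the social optimum is full contribution: group total = 8.300 × 430 = 3569.00.
Efficiency loss = 3569.00 − 430 = 3139.00.

3139.00 hours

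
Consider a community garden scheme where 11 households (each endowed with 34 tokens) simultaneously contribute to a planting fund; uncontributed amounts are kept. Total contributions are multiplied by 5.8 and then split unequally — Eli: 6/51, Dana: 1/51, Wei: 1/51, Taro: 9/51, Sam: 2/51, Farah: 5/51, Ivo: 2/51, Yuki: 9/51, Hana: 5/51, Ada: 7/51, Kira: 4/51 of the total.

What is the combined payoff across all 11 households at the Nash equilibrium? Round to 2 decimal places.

A player with share s gets back 5.8·s per unit contributed, so full contribution is dominant for anyone with s > 1/5.8 = 0.1724 and zero contribution is dominant for anyone below.
Taro and Yuki are above the threshold, contributing 34 each; the remaining 9 contribute 0. Total contributed: 68.
The planting fund pays out 5.8 × 68 = 394.40 in total (split across the unequal shares, but the aggregate is all that matters for the group sum).
The 9 free-riders keep 34 each, adding 306. Group total = 306 + 394.40 = 700.40.

700.40 tokens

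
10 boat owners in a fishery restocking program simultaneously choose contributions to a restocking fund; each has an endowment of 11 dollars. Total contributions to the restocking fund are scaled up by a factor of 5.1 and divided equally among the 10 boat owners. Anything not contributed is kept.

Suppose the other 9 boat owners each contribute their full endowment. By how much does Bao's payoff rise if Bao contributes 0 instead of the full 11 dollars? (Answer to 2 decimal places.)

Switching from a contribution of 11 to 0 lets Bao keep an extra 11 dollars, but lowers the restocking fund by 11, which costs Bao their own share of that drop: 5.1/10 × 11 = 5.61.
Net gain = 11 − 5.61 = 5.39. The private return per contributed unit (0.5100) is below 1, so free-riding is indeed the best response regardless of what the others do.

5.39 dollars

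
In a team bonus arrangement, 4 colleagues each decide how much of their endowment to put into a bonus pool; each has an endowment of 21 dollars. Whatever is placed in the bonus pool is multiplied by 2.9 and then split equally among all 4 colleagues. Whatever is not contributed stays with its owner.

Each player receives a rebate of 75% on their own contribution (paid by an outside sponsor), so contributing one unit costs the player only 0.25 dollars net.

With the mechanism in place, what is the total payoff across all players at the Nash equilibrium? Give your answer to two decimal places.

Under the mechanism each unit contributed yields (2.9/4) / 0.25 = 2.9000 back to its contributor per unit of net cost, which exceeds 1, making full contribution the dominant choice for everyone.
At the Nash equilibrium everyone contributes 21. Group total payoff = 4 × (21 × 0.75 + 2.9 × 21) = 306.60.

306.60 dollars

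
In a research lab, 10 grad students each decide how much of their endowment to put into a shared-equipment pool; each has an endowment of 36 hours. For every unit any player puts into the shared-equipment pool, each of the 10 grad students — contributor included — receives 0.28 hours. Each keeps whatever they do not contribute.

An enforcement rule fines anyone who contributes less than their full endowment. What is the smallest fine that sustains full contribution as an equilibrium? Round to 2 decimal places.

Given the others contribute fully, the best deviation is to contribute 0 (any partial contribution still incurs the fine and gives up units whose private return 0.28 is below 1).
Deviating from 36 to 0 saves 36 hours but forfeits the deviator's share of the drop in the shared-equipment pool: 0.28 × 36 = 10.08.
So the deviation gain is 36 − 10.08 = 25.92, and the fine must be at least 25.92 hours to wipe it out.

25.92 hours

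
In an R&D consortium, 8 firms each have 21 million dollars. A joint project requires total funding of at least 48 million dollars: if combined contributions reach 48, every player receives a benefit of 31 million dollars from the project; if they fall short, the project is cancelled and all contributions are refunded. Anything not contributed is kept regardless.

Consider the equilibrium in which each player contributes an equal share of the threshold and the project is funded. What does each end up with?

46 million dollars

Equal share of the threshold: 48/8 = 6.
At this profile no one gains by cutting their contribution: any cut drops the total below 48, the project is cancelled, contributions are refunded, and the deviator ends with 21, which is less than 21 − 6 + 31 = 46. Contributing more than 6 just wastes the excess. So contributing exactly 6 is a best response.
Each player's payoff: 21 − 6 + 31 = 46.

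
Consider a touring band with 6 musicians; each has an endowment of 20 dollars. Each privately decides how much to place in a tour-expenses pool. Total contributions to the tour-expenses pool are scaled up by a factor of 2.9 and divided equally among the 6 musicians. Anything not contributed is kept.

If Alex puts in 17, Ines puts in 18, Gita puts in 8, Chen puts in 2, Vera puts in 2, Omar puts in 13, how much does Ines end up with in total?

31.00 dollars

Total contributed: 17 + 18 + 8 + 2 + 2 + 13 = 60.
Each receives 2.9 × 60 / 6 = 29.00 from the tour-expenses pool.
Ines keeps 20 − 18 = 2, so Ines's payoff is 2 + 29.00 = 31.00.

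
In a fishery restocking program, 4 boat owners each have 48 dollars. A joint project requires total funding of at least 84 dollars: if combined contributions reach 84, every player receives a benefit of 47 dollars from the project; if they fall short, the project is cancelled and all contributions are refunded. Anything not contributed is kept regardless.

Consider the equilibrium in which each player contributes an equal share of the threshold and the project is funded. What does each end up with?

74 dollars

Equal share of the threshold: 84/4 = 21.
At this profile no one gains by cutting their contribution: any cut drops the total below 84, the project is cancelled, contributions are refunded, and the deviator ends with 48, which is less than 48 − 21 + 47 = 74. Contributing more than 21 just wastes the excess. So contributing exactly 21 is a best response.
Each player's payoff: 48 − 21 + 47 = 74.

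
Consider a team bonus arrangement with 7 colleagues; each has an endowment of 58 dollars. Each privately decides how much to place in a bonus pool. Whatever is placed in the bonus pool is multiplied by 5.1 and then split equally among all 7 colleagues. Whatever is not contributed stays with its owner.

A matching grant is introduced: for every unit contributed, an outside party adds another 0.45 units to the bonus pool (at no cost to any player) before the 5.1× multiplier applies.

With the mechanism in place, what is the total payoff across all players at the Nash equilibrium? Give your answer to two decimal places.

Under the mechanism each unit contributed yields 5.1 × 1.45 / 7 = 1.0564 back to its contributor per unit of net cost, which exceeds 1, making full contribution the dominant choice for everyone.
At the Nash equilibrium everyone contributes 58. Group total payoff = 5.1 × 1.45 × 406 = 3002.37.

3002.37 dollars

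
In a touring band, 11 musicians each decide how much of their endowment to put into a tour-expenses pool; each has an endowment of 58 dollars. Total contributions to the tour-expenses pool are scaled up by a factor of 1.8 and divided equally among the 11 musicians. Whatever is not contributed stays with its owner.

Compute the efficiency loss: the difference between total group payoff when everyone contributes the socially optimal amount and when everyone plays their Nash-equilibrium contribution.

Each contributed unit returns 1.8/11 = 0.1636 to its contributor — below 1 — so contributing 0 is dominant for every player. At the Nash equilibrium everyone keeps their 58, and the group total is 11 × 58 = 638.
Each contributed unit returns 1.800 to the group as a whole (0.1636 to each of 11 players), which exceeds 1, so the social optimum is full contribution: group total = 1.800 × 638 = 1148.40.
Efficiency loss = 1148.40 − 638 = 510.40.

510.40 dollars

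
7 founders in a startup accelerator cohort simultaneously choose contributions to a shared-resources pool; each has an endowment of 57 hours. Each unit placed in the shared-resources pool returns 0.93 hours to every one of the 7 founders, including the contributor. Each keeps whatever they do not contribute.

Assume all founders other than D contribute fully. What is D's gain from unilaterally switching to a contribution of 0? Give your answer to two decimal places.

Switching from a contribution of 57 to 0 lets D keep an extra 57 hours, but lowers the shared-resources pool by 57, which costs D their own share of that drop: 0.93 × 57 = 53.01.
Net gain = 57 − 53.01 = 3.99. The private return per contributed unit (0.93) is below 1, so free-riding is indeed the best response regardless of what the others do.

3.99 hours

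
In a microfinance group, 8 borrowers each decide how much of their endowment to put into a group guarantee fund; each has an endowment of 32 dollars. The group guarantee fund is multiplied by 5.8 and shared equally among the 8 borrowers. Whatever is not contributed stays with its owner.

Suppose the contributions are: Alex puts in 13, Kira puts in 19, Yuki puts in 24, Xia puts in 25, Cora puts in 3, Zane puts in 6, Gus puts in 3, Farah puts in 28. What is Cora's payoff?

Total contributed: 13 + 19 + 24 + 25 + 3 + 6 + 3 + 28 = 121.
Each receives 5.8 × 121 / 8 = 87.73 from the group guarantee fund.
Cora keeps 32 − 3 = 29, so Cora's payoff is 29 + 87.73 = 116.73.

116.73 dollars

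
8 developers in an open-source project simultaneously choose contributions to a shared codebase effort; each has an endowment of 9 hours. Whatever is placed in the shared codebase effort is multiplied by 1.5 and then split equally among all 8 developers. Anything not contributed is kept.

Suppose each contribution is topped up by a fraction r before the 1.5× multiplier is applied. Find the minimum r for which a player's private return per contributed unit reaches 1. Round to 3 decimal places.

With matching at rate r, one contributed unit becomes (1 + r) in the shared codebase effort and returns 1.5 × (1 + r) / 8 to the contributor.
Setting this equal to 1: 1 + r = 8/1.5 = 5.3333.
So the minimum matching rate is r = 5.3333 − 1 = 4.333.

4.333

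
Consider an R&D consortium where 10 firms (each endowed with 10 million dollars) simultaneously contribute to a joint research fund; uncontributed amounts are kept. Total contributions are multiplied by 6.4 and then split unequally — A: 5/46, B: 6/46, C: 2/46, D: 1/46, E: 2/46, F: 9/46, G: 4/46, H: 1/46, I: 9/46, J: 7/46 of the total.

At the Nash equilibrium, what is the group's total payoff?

Each unit j contributes comes back to j as 6.4 × (j's share), so j prefers to contribute only if that share exceeds 1/6.4 = 0.1563; otherwise keeping the unit dominates.
F and I clear that bar, contributing 10 each; the remaining 8 contribute 0. Total contributed: 20.
The joint research fund pays out 6.4 × 20 = 128.00 in total (split across the unequal shares, but the aggregate is all that matters for the group sum).
The 8 free-riders keep 10 each, adding 80. Group total = 80 + 128.00 = 208.00.

208.00 million dollars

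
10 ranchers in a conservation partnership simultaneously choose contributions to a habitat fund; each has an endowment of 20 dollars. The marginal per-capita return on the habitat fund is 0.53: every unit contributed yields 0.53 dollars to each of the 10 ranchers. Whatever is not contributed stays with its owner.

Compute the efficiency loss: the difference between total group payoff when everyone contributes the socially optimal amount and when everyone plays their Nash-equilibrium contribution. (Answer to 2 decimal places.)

The private return per contributed unit is 0.53 < 1, so contributing 0 is dominant for every player. At the Nash equilibrium everyone keeps their 20, and the group total is 10 × 20 = 200.
Each contributed unit returns 5.300 to the group as a whole (0.53 to each of 10 players), which exceeds 1, so the social optimum is full contribution: group total = 5.300 × 200 = 1060.00.
Efficiency loss = 1060.00 − 200 = 860.00.

860.00 dollars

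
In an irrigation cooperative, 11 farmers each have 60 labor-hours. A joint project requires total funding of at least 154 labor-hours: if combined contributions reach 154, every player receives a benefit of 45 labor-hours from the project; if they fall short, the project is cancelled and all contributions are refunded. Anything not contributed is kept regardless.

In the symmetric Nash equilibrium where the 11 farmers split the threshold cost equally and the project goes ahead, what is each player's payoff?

Equal share of the threshold: 154/11 = 14.
At this profile no one gains by cutting their contribution: any cut drops the total below 154, the project is cancelled, contributions are refunded, and the deviator ends with 60, which is less than 60 − 14 + 45 = 91. Contributing more than 14 just wastes the excess. So contributing exactly 14 is a best response.
Each player's payoff: 60 − 14 + 45 = 91.

91 labor-hours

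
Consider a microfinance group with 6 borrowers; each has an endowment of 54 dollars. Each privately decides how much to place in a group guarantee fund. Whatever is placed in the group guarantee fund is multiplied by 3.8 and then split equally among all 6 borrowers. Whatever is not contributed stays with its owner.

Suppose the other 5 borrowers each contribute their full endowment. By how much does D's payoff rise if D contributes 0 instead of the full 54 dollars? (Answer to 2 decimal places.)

Switching from a contribution of 54 to 0 lets D keep an extra 54 dollars, but lowers the group guarantee fund by 54, which costs D their own share of that drop: 3.8/6 × 54 = 34.20.
Net gain = 54 − 34.20 = 19.80. The private return per contributed unit (0.6333) is below 1, so free-riding is indeed the best response regardless of what the others do.

19.80 dollars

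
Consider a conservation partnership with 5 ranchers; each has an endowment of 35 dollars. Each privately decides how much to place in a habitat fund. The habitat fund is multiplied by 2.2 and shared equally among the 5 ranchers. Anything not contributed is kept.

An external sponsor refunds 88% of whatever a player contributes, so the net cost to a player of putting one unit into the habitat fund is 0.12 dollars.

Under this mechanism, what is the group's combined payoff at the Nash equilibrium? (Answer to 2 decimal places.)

Under the mechanism each unit contributed yields (2.2/5) / 0.12 = 3.6667 back to its contributor per unit of net cost, which exceeds 1, making full contribution the dominant choice for everyone.
So the Nash equilibrium is full contribution by all 5; the group earns 5 × (35 × 0.88 + 2.2 × 35) = 539.00.

539.00 dollars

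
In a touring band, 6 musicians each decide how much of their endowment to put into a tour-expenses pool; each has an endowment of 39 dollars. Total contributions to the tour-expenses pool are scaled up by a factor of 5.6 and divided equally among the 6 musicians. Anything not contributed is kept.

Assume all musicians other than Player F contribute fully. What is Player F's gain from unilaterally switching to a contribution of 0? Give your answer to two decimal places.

2.60 dollars

Switching from a contribution of 39 to 0 lets Player F keep an extra 39 dollars, but lowers the tour-expenses pool by 39, which costs Player F their own share of that drop: 5.6/6 × 39 = 36.40.
Net gain = 39 − 36.40 = 2.60. The private return per contributed unit (0.9333) is below 1, so free-riding is indeed the best response regardless of what the others do.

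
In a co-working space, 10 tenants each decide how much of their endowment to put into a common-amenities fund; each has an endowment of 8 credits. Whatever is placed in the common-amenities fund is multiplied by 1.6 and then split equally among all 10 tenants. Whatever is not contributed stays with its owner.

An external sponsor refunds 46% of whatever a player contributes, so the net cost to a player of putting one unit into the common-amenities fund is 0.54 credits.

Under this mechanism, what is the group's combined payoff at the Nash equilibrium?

With the mechanism, a contributed unit returns (1.6/10) / 0.54 = 0.2963 per unit of net cost — still below 1 — so contributing 0 remains dominant for every player.
At the Nash equilibrium no one contributes; group total payoff = 10 × 8 = 80.

80.00 credits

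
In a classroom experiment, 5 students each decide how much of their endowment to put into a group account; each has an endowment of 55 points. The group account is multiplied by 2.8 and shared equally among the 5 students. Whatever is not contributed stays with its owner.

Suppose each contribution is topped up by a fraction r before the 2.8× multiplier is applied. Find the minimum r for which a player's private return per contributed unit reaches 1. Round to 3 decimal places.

0.786

With matching at rate r, one contributed unit becomes (1 + r) in the group account and returns 2.8 × (1 + r) / 5 to the contributor.
Setting this equal to 1: 1 + r = 5/2.8 = 1.7857.
So the minimum matching rate is r = 1.7857 − 1 = 0.786.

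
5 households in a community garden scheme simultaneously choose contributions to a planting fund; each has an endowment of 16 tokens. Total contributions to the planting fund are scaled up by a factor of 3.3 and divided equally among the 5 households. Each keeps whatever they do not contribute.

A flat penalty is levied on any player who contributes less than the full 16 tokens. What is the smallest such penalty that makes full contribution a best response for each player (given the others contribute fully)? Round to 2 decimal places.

5.44 tokens

Given the others contribute fully, the best deviation is to contribute 0 (any partial contribution still incurs the fine and gives up units whose private return 0.6600 is below 1).
Deviating from 16 to 0 saves 16 tokens but forfeits the deviator's share of the drop in the planting fund: 3.3/5 × 16 = 10.56.
So the deviation gain is 16 − 10.56 = 5.44, and the fine must be at least 5.44 tokens to wipe it out.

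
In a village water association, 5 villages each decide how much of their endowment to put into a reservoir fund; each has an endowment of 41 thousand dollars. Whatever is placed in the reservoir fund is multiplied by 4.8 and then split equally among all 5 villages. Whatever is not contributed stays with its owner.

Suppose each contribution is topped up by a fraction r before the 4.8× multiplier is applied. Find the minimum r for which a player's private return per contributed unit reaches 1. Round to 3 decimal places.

With matching at rate r, one contributed unit becomes (1 + r) in the reservoir fund and returns 4.8 × (1 + r) / 5 to the contributor.
Setting this equal to 1: 1 + r = 5/4.8 = 1.0417.
So the minimum matching rate is r = 1.0417 − 1 = 0.042.

0.042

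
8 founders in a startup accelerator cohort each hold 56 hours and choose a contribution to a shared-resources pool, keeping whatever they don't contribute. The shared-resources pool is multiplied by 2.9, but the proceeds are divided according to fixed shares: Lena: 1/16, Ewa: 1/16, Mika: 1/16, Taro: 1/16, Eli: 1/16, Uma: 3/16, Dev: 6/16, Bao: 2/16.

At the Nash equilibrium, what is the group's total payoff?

Each unit j contributes comes back to j as 2.9 × (j's share), so j prefers to contribute only if that share exceeds 1/2.9 = 0.3448; otherwise keeping the unit dominates.
Dev alone (share 6/16) is above the threshold, contributing 56; the remaining 7 contribute 0. Total contributed: 56.
The shared-resources pool pays out 2.9 × 56 = 162.40 in total (split across the unequal shares, but the aggregate is all that matters for the group sum).
The 7 free-riders keep 56 each, adding 392. Group total = 392 + 162.40 = 554.40.

554.40 hours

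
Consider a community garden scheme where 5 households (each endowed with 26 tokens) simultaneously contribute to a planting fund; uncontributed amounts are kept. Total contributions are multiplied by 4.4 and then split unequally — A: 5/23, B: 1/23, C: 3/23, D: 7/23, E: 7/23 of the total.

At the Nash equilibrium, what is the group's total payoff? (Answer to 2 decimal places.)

306.80 tokens

A player with share s gets back 4.4·s per unit contributed, so full contribution is dominant for anyone with s > 1/4.4 = 0.2273 and zero contribution is dominant for anyone below.
The shares above 0.2273 belong to D and E, contributing 26 each; the remaining 3 contribute 0. Total contributed: 52.
The planting fund pays out 4.4 × 52 = 228.80 in total (split across the unequal shares, but the aggregate is all that matters for the group sum).
The 3 free-riders keep 26 each, adding 78. Group total = 78 + 228.80 = 306.80.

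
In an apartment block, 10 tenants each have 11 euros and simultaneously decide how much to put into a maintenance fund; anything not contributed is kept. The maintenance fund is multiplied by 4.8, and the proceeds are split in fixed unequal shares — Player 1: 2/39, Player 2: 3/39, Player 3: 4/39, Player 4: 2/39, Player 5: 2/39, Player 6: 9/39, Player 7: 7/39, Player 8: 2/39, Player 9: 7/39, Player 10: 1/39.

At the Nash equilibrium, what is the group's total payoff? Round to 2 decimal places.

151.80 euros

Player j's private return per contributed unit is 4.8 × (j's share). Contributing is weakly dominant for j when that share is at least 1/4.8 = 0.2083, and contributing 0 is dominant otherwise.
Player 6 alone (share 9/39) is above the threshold, contributing 11; the remaining 9 contribute 0. Total contributed: 11.
The maintenance fund pays out 4.8 × 11 = 52.80 in total (split across the unequal shares, but the aggregate is all that matters for the group sum).
The 9 free-riders keep 11 each, adding 99. Group total = 99 + 52.80 = 151.80.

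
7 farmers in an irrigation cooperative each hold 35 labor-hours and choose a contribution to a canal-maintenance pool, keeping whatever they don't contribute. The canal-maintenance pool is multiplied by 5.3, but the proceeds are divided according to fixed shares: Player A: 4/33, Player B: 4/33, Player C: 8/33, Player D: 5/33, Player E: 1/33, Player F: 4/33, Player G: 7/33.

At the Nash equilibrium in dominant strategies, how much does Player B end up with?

79.97 labor-hours

A player with share s gets back 5.3·s per unit contributed, so full contribution is dominant for anyone with s > 1/5.3 = 0.1887 and zero contribution is dominant for anyone below.
Player C and Player G clear that bar, contributing 35 each; the remaining 5 contribute 0. Total contributed: 70.
Player B keeps 35 and receives 5.3 × 70 × 4/33 = 44.97 from the canal-maintenance pool, for a payoff of 79.97.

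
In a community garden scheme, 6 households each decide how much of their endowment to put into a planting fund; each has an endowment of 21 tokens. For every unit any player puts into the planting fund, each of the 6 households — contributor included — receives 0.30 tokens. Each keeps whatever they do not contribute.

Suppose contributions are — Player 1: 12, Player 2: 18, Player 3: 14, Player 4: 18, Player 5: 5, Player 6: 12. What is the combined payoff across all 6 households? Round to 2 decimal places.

189.20 tokens

Total contributed: 12 + 18 + 14 + 18 + 5 + 12 = 79; total kept: 6 × 21 − 79 = 47.
The planting fund pays out 0.30 × 6 × 79 = 142.20 in aggregate.
Group total = 47 + 142.20 = 189.20.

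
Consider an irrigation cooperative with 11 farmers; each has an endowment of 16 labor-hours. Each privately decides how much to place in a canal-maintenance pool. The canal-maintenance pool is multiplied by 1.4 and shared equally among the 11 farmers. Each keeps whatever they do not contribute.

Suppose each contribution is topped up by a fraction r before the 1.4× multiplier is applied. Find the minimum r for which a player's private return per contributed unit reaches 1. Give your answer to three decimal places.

With matching at rate r, one contributed unit becomes (1 + r) in the canal-maintenance pool and returns 1.4 × (1 + r) / 11 to the contributor.
Setting this equal to 1: 1 + r = 11/1.4 = 7.8571.
So the minimum matching rate is r = 7.8571 − 1 = 6.857.

6.857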